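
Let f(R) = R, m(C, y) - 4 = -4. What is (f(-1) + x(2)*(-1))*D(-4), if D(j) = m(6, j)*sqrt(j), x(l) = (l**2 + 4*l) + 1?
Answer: 0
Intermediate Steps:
m(C, y) = 0 (m(C, y) = 4 - 4 = 0)
x(l) = 1 + l**2 + 4*l
D(j) = 0 (D(j) = 0*sqrt(j) = 0)
(f(-1) + x(2)*(-1))*D(-4) = (-1 + (1 + 2**2 + 4*2)*(-1))*0 = (-1 + (1 + 4 + 8)*(-1))*0 = (-1 + 13*(-1))*0 = (-1 - 13)*0 = -14*0 = 0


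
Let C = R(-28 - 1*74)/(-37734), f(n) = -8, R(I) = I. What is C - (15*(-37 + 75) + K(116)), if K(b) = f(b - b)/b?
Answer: -103944099/182381 ≈ -569.93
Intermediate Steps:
K(b) = -8/b
C = 17/6289 (C = (-28 - 1*74)/(-37734) = (-28 - 74)*(-1/37734) = -102*(-1/37734) = 17/6289 ≈ 0.0027031)
C - (15*(-37 + 75) + K(116)) = 17/6289 - (15*(-37 + 75) - 8/116) = 17/6289 - (15*38 - 8*1/116) = 17/6289 - (570 - 2/29) = 17/6289 - 1*16528/29 = 17/6289 - 16528/29 = -103944099/182381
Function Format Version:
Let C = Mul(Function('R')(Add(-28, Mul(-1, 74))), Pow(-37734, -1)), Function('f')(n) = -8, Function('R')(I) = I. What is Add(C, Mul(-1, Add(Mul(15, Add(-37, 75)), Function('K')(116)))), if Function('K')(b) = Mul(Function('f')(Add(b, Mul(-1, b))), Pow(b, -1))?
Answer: Rational(-103944099, 182381) ≈ -569.93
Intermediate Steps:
Function('K')(b) = Mul(-8, Pow(b, -1))
C = Rational(17, 6289) (C = Mul(Add(-28, Mul(-1, 74)), Pow(-37734, -1)) = Mul(Add(-28, -74), Rational(-1, 37734)) = Mul(-102, Rational(-1, 37734)) = Rational(17, 6289) ≈ 0.0027031)
Add(C, Mul(-1, Add(Mul(15, Add(-37, 75)), Function('K')(116)))) = Add(Rational(17, 6289), Mul(-1, Add(Mul(15, Add(-37, 75)), Mul(-8, Pow(116, -1))))) = Add(Rational(17, 6289), Mul(-1, Add(Mul(15, 38), Mul(-8, Rational(1, 116))))) = Add(Rational(17, 6289), Mul(-1, Add(570, Rational(-2, 29)))) = Add(Rational(17, 6289), Mul(-1, Rational(16528, 29))) = Add(Rational(17, 6289), Rational(-16528, 29)) = Rational(-103944099, 182381)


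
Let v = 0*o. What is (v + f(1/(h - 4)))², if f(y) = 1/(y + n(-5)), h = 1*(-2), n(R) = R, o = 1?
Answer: 36/961 ≈ 0.037461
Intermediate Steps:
h = -2
v = 0 (v = 0*1 = 0)
f(y) = 1/(-5 + y) (f(y) = 1/(y - 5) = 1/(-5 + y))
(v + f(1/(h - 4)))² = (0 + 1/(-5 + 1/(-2 - 4)))² = (0 + 1/(-5 + 1/(-6)))² = (0 + 1/(-5 - ⅙))² = (0 + 1/(-31/6))² = (0 - 6/31)² = (-6/31)² = 36/961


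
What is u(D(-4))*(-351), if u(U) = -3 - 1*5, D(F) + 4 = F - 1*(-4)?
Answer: 2808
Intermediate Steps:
D(F) = F (D(F) = -4 + (F - 1*(-4)) = -4 + (F + 4) = -4 + (4 + F) = F)
u(U) = -8 (u(U) = -3 - 5 = -8)
u(D(-4))*(-351) = -8*(-351) = 2808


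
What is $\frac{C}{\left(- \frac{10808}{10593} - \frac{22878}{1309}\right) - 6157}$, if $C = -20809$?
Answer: $\frac{26231138703}{7784628685} \approx 3.3696$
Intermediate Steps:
$\frac{C}{\left(- \frac{10808}{10593} - \frac{22878}{1309}\right) - 6157} = - \frac{20809}{\left(- \frac{10808}{10593} - \frac{22878}{1309}\right) - 6157} = - \frac{20809}{- \frac{23317666}{1260567} - 6157} = - \frac{20809}{- \frac{7784628685}{1260567}} = \left(-20809\right) \left(- \frac{1260567}{7784628685}\right) = \frac{26231138703}{7784628685}$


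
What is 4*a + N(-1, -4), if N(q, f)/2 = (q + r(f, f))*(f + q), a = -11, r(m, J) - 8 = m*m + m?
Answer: -234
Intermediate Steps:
r(m, J) = 8 + m + m² (r(m, J) = 8 + (m*m + m) = 8 + (m² + m) = 8 + (m + m²) = 8 + m + m²)
N(q, f) = 2*(f + q)*(8 + f + q + f²) (N(q, f) = 2*((q + (8 + f + f²))*(f + q)) = 2*((8 + f + q + f²)*(f + q)) = 2*((f + q)*(8 + f + q + f²)) = 2*(f + q)*(8 + f + q + f²))
4*a + N(-1, -4) = 4*(-11) + (2*(-1)² + 2*(-4)*(-1) + 2*(-4)*(8 - 4 + (-4)²) + 2*(-1)*(8 - 4 + (-4)²)) = -44 + (2*1 + 8 + 2*(-4)*(8 - 4 + 16) + 2*(-1)*(8 - 4 + 16)) = -44 + (2 + 8 + 2*(-4)*20 + 2*(-1)*20) = -44 + (2 + 8 - 160 - 40) = -44 - 190 = -234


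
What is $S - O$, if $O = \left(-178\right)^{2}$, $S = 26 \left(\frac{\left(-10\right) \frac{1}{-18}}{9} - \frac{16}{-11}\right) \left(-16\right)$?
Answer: $- \frac{28792460}{891} \approx -32315.0$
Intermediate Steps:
$S = - \frac{562016}{891}$ ($S = 26 \left(\left(-10\right) \left(- \frac{1}{18}\right) \frac{1}{9} - - \frac{16}{11}\right) \left(-16\right) = 26 \left(\frac{5}{9} \cdot \frac{1}{9} + \frac{16}{11}\right) \left(-16\right) = 26 \left(\frac{5}{81} + \frac{16}{11}\right) \left(-16\right) = 26 \cdot \frac{1351}{891} \left(-16\right) = \frac{35126}{891} \left(-16\right) = - \frac{562016}{891} \approx -630.77$)
$O = 31684$
$S - O = - \frac{562016}{891} - 31684 = - \frac{28792460}{891}$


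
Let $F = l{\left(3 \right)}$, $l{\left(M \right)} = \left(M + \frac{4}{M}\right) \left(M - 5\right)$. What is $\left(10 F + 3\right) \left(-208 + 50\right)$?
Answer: $\frac{39658}{3} \approx 13219.0$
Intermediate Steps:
$l{\left(M \right)} = \left(-5 + M\right) \left(M + \frac{4}{M}\right)$ ($l{\left(M \right)} = \left(M + \frac{4}{M}\right) \left(-5 + M\right) = \left(-5 + M\right) \left(M + \frac{4}{M}\right)$)
$F = - \frac{26}{3}$ ($F = 4 + 3^{2} - \frac{20}{3} - 15 = 4 + 9 - \frac{20}{3} - 15 = - \frac{26}{3} \approx -8.6667$)
$\left(10 F + 3\right) \left(-208 + 50\right) = \left(10 \left(- \frac{26}{3}\right) + 3\right) \left(-208 + 50\right) = \left(- \frac{260}{3} + 3\right) \left(-158\right) = \left(- \frac{251}{3}\right) \left(-158\right) = \frac{39658}{3}$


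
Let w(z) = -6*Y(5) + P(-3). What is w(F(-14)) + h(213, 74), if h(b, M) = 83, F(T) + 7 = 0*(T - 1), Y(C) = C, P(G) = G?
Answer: 50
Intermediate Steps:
F(T) = -7 (F(T) = -7 + 0*(T - 1) = -7 + 0*(-1 + T) = -7 + 0 = -7)
w(z) = -33 (w(z) = -6*5 - 3 = -30 - 3 = -33)
w(F(-14)) + h(213, 74) = -33 + 83 = 50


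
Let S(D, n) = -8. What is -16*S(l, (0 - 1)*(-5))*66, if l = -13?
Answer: 8448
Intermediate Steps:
-16*S(l, (0 - 1)*(-5))*66 = -16*(-8)*66 = 128*66 = 8448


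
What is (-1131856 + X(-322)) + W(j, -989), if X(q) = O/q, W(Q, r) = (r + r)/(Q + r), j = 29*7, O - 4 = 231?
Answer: -143231623273/126546 ≈ -1.1319e+6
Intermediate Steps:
O = 235 (O = 4 + 231 = 235)
j = 203
W(Q, r) = 2*r/(Q + r) (W(Q, r) = (2*r)/(Q + r) = 2*r/(Q + r))
X(q) = 235/q
(-1131856 + X(-322)) + W(j, -989) = (-1131856 + 235/(-322)) + 2*(-989)/(203 - 989) = (-1131856 + 235*(-1/322)) + 2*(-989)/(-786) = (-1131856 - 235/322) + 2*(-989)*(-1/786) = -364457867/322 + 989/393 = -143231623273/126546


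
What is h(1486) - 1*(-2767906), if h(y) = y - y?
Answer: 2767906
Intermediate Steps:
h(y) = 0
h(1486) - 1*(-2767906) = 0 - 1*(-2767906) = 0 + 2767906 = 2767906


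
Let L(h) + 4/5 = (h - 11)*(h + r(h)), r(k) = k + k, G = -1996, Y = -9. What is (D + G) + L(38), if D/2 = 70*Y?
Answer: -894/5 ≈ -178.80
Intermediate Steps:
r(k) = 2*k
L(h) = -⅘ + 3*h*(-11 + h) (L(h) = -⅘ + (h - 11)*(h + 2*h) = -⅘ + (-11 + h)*(3*h) = -⅘ + 3*h*(-11 + h))
D = -1260 (D = 2*(70*(-9)) = 2*(-630) = -1260)
(D + G) + L(38) = (-1260 - 1996) + (-⅘ - 33*38 + 3*38²) = -3256 + (-⅘ - 1254 + 3*1444) = -3256 + (-⅘ - 1254 + 4332) = -3256 + 15386/5 = -894/5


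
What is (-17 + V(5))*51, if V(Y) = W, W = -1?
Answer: -918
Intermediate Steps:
V(Y) = -1
(-17 + V(5))*51 = (-17 - 1)*51 = -18*51 = -918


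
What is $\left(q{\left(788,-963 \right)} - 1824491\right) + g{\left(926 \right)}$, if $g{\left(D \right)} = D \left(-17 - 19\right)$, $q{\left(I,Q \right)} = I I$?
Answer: $-1236883$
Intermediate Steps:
$q{\left(I,Q \right)} = I^{2}$
$g{\left(D \right)} = - 36 D$ ($g{\left(D \right)} = D \left(-36\right) = - 36 D$)
$\left(q{\left(788,-963 \right)} - 1824491\right) + g{\left(926 \right)} = \left(788^{2} - 1824491\right) - 33336 = \left(620944 - 1824491\right) - 33336 = -1203547 - 33336 = -1236883$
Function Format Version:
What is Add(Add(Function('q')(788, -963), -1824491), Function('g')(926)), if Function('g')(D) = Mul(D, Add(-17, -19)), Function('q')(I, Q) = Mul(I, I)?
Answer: -1236883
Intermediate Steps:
Function('q')(I, Q) = Pow(I, 2)
Function('g')(D) = Mul(-36, D) (Function('g')(D) = Mul(D, -36) = Mul(-36, D))
Add(Add(Function('q')(788, -963), -1824491), Function('g')(926)) = Add(Add(Pow(788, 2), -1824491), Mul(-36, 926)) = Add(Add(620944, -1824491), -33336) = Add(-1203547, -33336) = -1236883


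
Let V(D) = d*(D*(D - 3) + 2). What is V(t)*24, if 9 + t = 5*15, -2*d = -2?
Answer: 99840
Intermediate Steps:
d = 1 (d = -½*(-2) = 1)
t = 66 (t = -9 + 5*15 = -9 + 75 = 66)
V(D) = 2 + D*(-3 + D) (V(D) = 1*(D*(D - 3) + 2) = 1*(D*(-3 + D) + 2) = 1*(2 + D*(-3 + D)) = 2 + D*(-3 + D))
V(t)*24 = (2 + 66² - 3*66)*24 = (2 + 4356 - 198)*24 = 4160*24 = 99840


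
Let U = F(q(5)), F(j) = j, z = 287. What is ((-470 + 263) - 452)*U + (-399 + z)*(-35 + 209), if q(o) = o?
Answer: -22783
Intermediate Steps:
U = 5
((-470 + 263) - 452)*U + (-399 + z)*(-35 + 209) = ((-470 + 263) - 452)*5 + (-399 + 287)*(-35 + 209) = (-207 - 452)*5 - 112*174 = -659*5 - 19488 = -3295 - 19488 = -22783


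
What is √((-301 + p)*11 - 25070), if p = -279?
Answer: 5*I*√1258 ≈ 177.34*I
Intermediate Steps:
√((-301 + p)*11 - 25070) = √((-301 - 279)*11 - 25070) = √(-580*11 - 25070) = √(-6380 - 25070) = √(-31450) = 5*I*√1258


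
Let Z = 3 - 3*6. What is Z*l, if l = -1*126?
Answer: 1890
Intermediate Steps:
l = -126
Z = -15 (Z = 3 - 18 = -15)
Z*l = -15*(-126) = 1890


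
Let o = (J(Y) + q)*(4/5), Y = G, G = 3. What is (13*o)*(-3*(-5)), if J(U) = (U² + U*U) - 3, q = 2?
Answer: 2652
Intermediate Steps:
Y = 3
J(U) = -3 + 2*U² (J(U) = (U² + U²) - 3 = 2*U² - 3 = -3 + 2*U²)
o = 68/5 (o = ((-3 + 2*3²) + 2)*(4/5) = ((-3 + 2*9) + 2)*(4*(⅕)) = ((-3 + 18) + 2)*(⅘) = (15 + 2)*(⅘) = 17*(⅘) = 68/5 ≈ 13.600)
(13*o)*(-3*(-5)) = (13*(68/5))*(-3*(-5)) = (884/5)*15 = 2652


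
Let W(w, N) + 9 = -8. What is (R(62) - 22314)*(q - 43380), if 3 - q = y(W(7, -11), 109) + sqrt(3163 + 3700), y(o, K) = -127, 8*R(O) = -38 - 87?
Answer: 3863025125/4 + 178637*sqrt(6863)/8 ≈ 9.6761e+8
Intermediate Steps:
R(O) = -125/8 (R(O) = (-38 - 87)/8 = (1/8)*(-125) = -125/8)
W(w, N) = -17 (W(w, N) = -9 - 8 = -17)
q = 130 - sqrt(6863) (q = 3 - (-127 + sqrt(3163 + 3700)) = 3 - (-127 + sqrt(6863)) = 3 + (127 - sqrt(6863)) = 130 - sqrt(6863) ≈ 47.157)
(R(62) - 22314)*(q - 43380) = (-125/8 - 22314)*((130 - sqrt(6863)) - 43380) = -178637*(-43250 - sqrt(6863))/8 = 3863025125/4 + 178637*sqrt(6863)/8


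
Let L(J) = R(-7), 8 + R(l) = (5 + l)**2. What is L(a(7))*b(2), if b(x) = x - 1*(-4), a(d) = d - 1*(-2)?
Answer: -24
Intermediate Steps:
a(d) = 2 + d (a(d) = d + 2 = 2 + d)
R(l) = -8 + (5 + l)**2
b(x) = 4 + x (b(x) = x + 4 = 4 + x)
L(J) = -4 (L(J) = -8 + (5 - 7)**2 = -8 + (-2)**2 = -8 + 4 = -4)
L(a(7))*b(2) = -4*(4 + 2) = -4*6 = -24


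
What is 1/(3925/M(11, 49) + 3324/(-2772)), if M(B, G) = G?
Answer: 1617/127586 ≈ 0.012674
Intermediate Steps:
1/(3925/M(11, 49) + 3324/(-2772)) = 1/(3925/49 + 3324/(-2772)) = 1/(3925*(1/49) + 3324*(-1/2772)) = 1/(3925/49 - 277/231) = 1/(127586/1617) = 1617/127586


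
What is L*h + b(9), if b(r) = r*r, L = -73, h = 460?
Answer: -33499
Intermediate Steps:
b(r) = r**2
L*h + b(9) = -73*460 + 9**2 = -33580 + 81 = -33499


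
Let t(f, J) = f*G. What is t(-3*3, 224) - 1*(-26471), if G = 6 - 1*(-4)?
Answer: 26381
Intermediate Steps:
G = 10 (G = 6 + 4 = 10)
t(f, J) = 10*f (t(f, J) = f*10 = 10*f)
t(-3*3, 224) - 1*(-26471) = 10*(-3*3) - 1*(-26471) = 10*(-9) + 26471 = -90 + 26471 = 26381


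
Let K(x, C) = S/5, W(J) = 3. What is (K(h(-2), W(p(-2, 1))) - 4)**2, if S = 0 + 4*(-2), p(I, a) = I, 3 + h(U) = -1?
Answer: 784/25 ≈ 31.360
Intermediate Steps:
h(U) = -4 (h(U) = -3 - 1 = -4)
S = -8 (S = 0 - 8 = -8)
K(x, C) = -8/5
(K(h(-2), W(p(-2, 1))) - 4)**2 = (-8/5 - 4)**2 = (-28/5)**2 = 784/25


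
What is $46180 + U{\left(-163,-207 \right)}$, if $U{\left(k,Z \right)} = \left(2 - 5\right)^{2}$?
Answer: $46189$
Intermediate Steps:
$U{\left(k,Z \right)} = 9$ ($U{\left(k,Z \right)} = \left(-3\right)^{2} = 9$)
$46180 + U{\left(-163,-207 \right)} = 46180 + 9 = 46189$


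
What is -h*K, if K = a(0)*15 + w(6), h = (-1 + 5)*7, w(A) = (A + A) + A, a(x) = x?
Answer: -504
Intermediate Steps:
w(A) = 3*A (w(A) = 2*A + A = 3*A)
h = 28 (h = 4*7 = 28)
K = 18 (K = 0*15 + 3*6 = 0 + 18 = 18)
-h*K = -28*18 = -1*504 = -504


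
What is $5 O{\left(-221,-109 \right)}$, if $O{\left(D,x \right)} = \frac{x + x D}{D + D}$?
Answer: $- \frac{59950}{221} \approx -271.27$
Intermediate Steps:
$O{\left(D,x \right)} = \frac{x + D x}{2 D}$
$5 O{\left(-221,-109 \right)} = 5 \cdot \frac{1}{2} \left(-109\right) \frac{1}{-221} \left(1 - 221\right) = 5 \cdot \frac{1}{2} \left(-109\right) \left(- \frac{1}{221}\right) \left(-220\right) = 5 \left(- \frac{11990}{221}\right) = - \frac{59950}{221}$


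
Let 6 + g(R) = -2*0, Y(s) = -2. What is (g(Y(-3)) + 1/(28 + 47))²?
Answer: 201601/5625 ≈ 35.840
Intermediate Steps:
g(R) = -6 (g(R) = -6 - 2*0 = -6 + 0 = -6)
(g(Y(-3)) + 1/(28 + 47))² = (-6 + 1/(28 + 47))² = (-6 + 1/75)² = (-449/75)² = 201601/5625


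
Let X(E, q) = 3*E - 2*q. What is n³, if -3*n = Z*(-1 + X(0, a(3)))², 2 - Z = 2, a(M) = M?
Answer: 0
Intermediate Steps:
X(E, q) = -2*q + 3*E
Z = 0 (Z = 2 - 1*2 = 2 - 2 = 0)
n = 0 (n = -0*(-1 + (-2*3 + 3*0))² = -0*(-1 + (-6 + 0))² = -0*(-1 - 6)² = -0*(-7)² = -0*49 = -⅓*0 = 0)
n³ = 0³ = 0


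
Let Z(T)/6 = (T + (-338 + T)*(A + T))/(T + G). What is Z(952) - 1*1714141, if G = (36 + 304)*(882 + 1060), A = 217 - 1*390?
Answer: -21796961657/12716 ≈ -1.7141e+6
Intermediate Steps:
A = -173 (A = 217 - 390 = -173)
G = 660280 (G = 340*1942 = 660280)
Z(T) = 6*(T + (-338 + T)*(-173 + T))/(660280 + T) (Z(T) = 6*((T + (-338 + T)*(-173 + T))/(T + 660280)) = 6*((T + (-338 + T)*(-173 + T))/(660280 + T)) = 6*(T + (-338 + T)*(-173 + T))/(660280 + T))
Z(952) - 1*1714141 = 6*(58474 + 952² - 510*952)/(660280 + 952) - 1*1714141 = 6*(58474 + 906304 - 485520)/661232 - 1714141 = 6*(1/661232)*479258 - 1714141 = 55299/12716 - 1714141 = -21796961657/12716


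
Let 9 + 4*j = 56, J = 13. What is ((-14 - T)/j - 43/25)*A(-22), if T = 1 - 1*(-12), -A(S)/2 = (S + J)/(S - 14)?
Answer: 4721/2350 ≈ 2.0089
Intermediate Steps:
j = 47/4 (j = -9/4 + (¼)*56 = -9/4 + 14 = 47/4 ≈ 11.750)
A(S) = -2*(13 + S)/(-14 + S) (A(S) = -2*(S + 13)/(S - 14) = -2*(13 + S)/(-14 + S))
T = 13 (T = 1 + 12 = 13)
((-14 - T)/j - 43/25)*A(-22) = ((-14 - 1*13)/(47/4) - 43/25)*(2*(-13 - 1*(-22))/(-14 - 22)) = ((-14 - 13)*(4/47) - 43*1/25)*(2*(-13 + 22)/(-36)) = (-27*4/47 - 43/25)*(2*(-1/36)*9) = (-108/47 - 43/25)*(-½) = -4721/1175*(-½) = 4721/2350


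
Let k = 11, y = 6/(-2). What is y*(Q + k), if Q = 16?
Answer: -81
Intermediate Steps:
y = -3 (y = 6*(-½) = -3)
y*(Q + k) = -3*(16 + 11) = -3*27 = -81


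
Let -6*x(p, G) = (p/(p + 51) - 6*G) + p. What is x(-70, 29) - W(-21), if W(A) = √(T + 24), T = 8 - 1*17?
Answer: 761/19 - √15 ≈ 36.180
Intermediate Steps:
T = -9 (T = 8 - 17 = -9)
x(p, G) = G - p/6 - p/(6*(51 + p)) (x(p, G) = -((p/(p + 51) - 6*G) + p)/6 = -((p/(51 + p) - 6*G) + p)/6 = -((-6*G + p/(51 + p)) + p)/6 = -(p - 6*G + p/(51 + p))/6 = G - p/6 - p/(6*(51 + p)))
W(A) = √15 (W(A) = √(-9 + 24) = √15)
x(-70, 29) - W(-21) = (-1*(-70)² - 52*(-70) + 306*29 + 6*29*(-70))/(6*(51 - 70)) - √15 = (⅙)*(-1*4900 + 3640 + 8874 - 12180)/(-19) - √15 = (⅙)*(-1/19)*(-4900 + 3640 + 8874 - 12180) - √15 = (⅙)*(-1/19)*(-4566) - √15 = 761/19 - √15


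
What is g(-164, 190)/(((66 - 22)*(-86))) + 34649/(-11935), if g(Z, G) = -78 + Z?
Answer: -5828343/2052820 ≈ -2.8392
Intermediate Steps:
g(-164, 190)/(((66 - 22)*(-86))) + 34649/(-11935) = (-78 - 164)/(((66 - 22)*(-86))) + 34649/(-11935) = -242/(44*(-86)) + 34649*(-1/11935) = -242/(-3784) - 34649/11935 = -242*(-1/3784) - 34649/11935 = 11/172 - 34649/11935 = -5828343/2052820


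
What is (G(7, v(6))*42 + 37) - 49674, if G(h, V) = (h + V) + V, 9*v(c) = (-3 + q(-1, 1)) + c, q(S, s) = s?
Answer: -147917/3 ≈ -49306.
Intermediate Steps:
v(c) = -2/9 + c/9 (v(c) = ((-3 + 1) + c)/9 = (-2 + c)/9 = -2/9 + c/9)
G(h, V) = h + 2*V (G(h, V) = (V + h) + V = h + 2*V)
(G(7, v(6))*42 + 37) - 49674 = ((7 + 2*(-2/9 + (1/9)*6))*42 + 37) - 49674 = ((7 + 2*(-2/9 + 2/3))*42 + 37) - 49674 = ((7 + 2*(4/9))*42 + 37) - 49674 = ((7 + 8/9)*42 + 37) - 49674 = ((71/9)*42 + 37) - 49674 = (994/3 + 37) - 49674 = 1105/3 - 49674 = -147917/3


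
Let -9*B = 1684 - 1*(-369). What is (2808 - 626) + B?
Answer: 17585/9 ≈ 1953.9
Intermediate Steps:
B = -2053/9 (B = -(1684 - 1*(-369))/9 = -(1684 + 369)/9 = -⅑*2053 = -2053/9 ≈ -228.11)
(2808 - 626) + B = (2808 - 626) - 2053/9 = 2182 - 2053/9 = 17585/9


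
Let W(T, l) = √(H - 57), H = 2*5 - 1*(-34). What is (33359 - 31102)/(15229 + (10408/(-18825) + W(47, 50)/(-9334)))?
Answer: 81629923433410426772100/550774024044265748408293 + 574283016708750*I*√13/550774024044265748408293 ≈ 0.14821 + 3.7594e-9*I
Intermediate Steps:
H = 44 (H = 10 + 34 = 44)
W(T, l) = I*√13 (W(T, l) = √(44 - 57) = √(-13) = I*√13)
(33359 - 31102)/(15229 + (10408/(-18825) + W(47, 50)/(-9334))) = (33359 - 31102)/(15229 + (10408/(-18825) + (I*√13)/(-9334))) = 2257/(15229 + (10408*(-1/18825) + (I*√13)*(-1/9334))) = 2257/(15229 + (-10408/18825 - I*√13/9334)) = 2257/(286675517/18825 - I*√13/9334)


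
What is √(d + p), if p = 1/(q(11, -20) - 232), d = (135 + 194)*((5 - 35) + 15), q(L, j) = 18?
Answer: I*√226003474/214 ≈ 70.25*I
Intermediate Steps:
d = -4935 (d = 329*(-30 + 15) = 329*(-15) = -4935)
p = -1/214 (p = 1/(18 - 232) = 1/(-214) = -1/214 ≈ -0.0046729)
√(d + p) = √(-4935 - 1/214) = √(-1056091/214) = I*√226003474/214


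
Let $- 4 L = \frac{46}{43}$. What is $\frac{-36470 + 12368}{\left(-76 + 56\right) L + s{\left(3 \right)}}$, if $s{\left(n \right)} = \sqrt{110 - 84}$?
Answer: $- \frac{119184390}{2413} + \frac{22282299 \sqrt{26}}{2413} \approx -2306.9$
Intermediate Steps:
$L = - \frac{23}{86}$ ($L = - \frac{46 \cdot \frac{1}{43}}{4} = \left(- \frac{1}{4}\right) \frac{46}{43} = - \frac{23}{86} \approx -0.26744$)
$s{\left(n \right)} = \sqrt{26}$
$\frac{-36470 + 12368}{\left(-76 + 56\right) L + s{\left(3 \right)}} = \frac{-36470 + 12368}{\left(-76 + 56\right) \left(- \frac{23}{86}\right) + \sqrt{26}} = - \frac{24102}{\left(-20\right) \left(- \frac{23}{86}\right) + \sqrt{26}} = - \frac{24102}{\frac{230}{43} + \sqrt{26}}$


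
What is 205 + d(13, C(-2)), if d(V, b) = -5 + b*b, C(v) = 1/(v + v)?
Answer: 3201/16 ≈ 200.06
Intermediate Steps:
C(v) = 1/(2*v)
d(V, b) = -5 + b²
205 + d(13, C(-2)) = 205 + (-5 + ((½)/(-2))²) = 205 + (-5 + ((½)*(-½))²) = 205 + (-5 + (-¼)²) = 205 + (-5 + 1/16) = 205 - 79/16 = 3201/16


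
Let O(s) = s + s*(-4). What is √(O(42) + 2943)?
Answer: 3*√313 ≈ 53.075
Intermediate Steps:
O(s) = -3*s (O(s) = s - 4*s = -3*s)
√(O(42) + 2943) = √(-3*42 + 2943) = √(-126 + 2943) = √2817 = 3*√313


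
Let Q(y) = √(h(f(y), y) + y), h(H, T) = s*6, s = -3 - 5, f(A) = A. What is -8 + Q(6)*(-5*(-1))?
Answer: -8 + 5*I*√42 ≈ -8.0 + 32.404*I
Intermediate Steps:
s = -8
h(H, T) = -48 (h(H, T) = -8*6 = -48)
Q(y) = √(-48 + y)
-8 + Q(6)*(-5*(-1)) = -8 + √(-48 + 6)*(-5*(-1)) = -8 + √(-42)*5 = -8 + (I*√42)*5 = -8 + 5*I*√42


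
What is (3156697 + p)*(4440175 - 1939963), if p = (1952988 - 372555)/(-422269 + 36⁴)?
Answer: 763346473079050608/96719 ≈ 7.8924e+12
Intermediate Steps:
p = 1580433/1257347 (p = 1580433/(-422269 + 1679616) = 1580433/1257347 ≈ 1.2570)
(3156697 + p)*(4440175 - 1939963) = (3156697 + 1580433/1257347)*(4440175 - 1939963) = (3969065083292/1257347)*2500212 = 763346473079050608/96719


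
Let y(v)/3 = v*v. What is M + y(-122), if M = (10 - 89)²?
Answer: 50893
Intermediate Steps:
y(v) = 3*v² (y(v) = 3*(v*v) = 3*v²)
M = 6241 (M = (-79)² = 6241)
M + y(-122) = 6241 + 3*(-122)² = 6241 + 3*14884 = 6241 + 44652 = 50893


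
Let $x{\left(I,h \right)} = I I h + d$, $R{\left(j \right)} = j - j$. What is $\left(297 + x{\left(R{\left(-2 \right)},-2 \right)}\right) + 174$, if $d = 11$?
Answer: $482$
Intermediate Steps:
$R{\left(j \right)} = 0$
$x{\left(I,h \right)} = 11 + h I^{2}$ ($x{\left(I,h \right)} = I I h + 11 = I^{2} h + 11 = h I^{2} + 11 = 11 + h I^{2}$)
$\left(297 + x{\left(R{\left(-2 \right)},-2 \right)}\right) + 174 = \left(297 + \left(11 - 2 \cdot 0^{2}\right)\right) + 174 = \left(297 + \left(11 - 0\right)\right) + 174 = \left(297 + \left(11 + 0\right)\right) + 174 = \left(297 + 11\right) + 174 = 308 + 174 = 482$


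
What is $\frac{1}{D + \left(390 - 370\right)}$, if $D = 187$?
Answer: $\frac{1}{207} \approx 0.0048309$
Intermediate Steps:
$\frac{1}{D + \left(390 - 370\right)} = \frac{1}{187 + \left(390 - 370\right)} = \frac{1}{187 + 20} = \frac{1}{207}$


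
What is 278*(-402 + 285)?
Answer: -32526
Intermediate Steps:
278*(-402 + 285) = 278*(-117) = -32526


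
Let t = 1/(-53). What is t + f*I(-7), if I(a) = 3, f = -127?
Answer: -20194/53 ≈ -381.02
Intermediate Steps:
t = -1/53 ≈ -0.018868
t + f*I(-7) = -1/53 - 127*3 = -1/53 - 381 = -20194/53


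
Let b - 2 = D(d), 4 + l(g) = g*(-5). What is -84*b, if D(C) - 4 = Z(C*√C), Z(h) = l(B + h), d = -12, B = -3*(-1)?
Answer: 1092 - 10080*I*√3 ≈ 1092.0 - 17459.0*I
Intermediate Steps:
B = 3
l(g) = -4 - 5*g (l(g) = -4 + g*(-5) = -4 - 5*g)
Z(h) = -19 - 5*h (Z(h) = -4 - 5*(3 + h) = -4 + (-15 - 5*h) = -19 - 5*h)
D(C) = -15 - 5*C^(3/2) (D(C) = 4 + (-19 - 5*C*√C) = 4 + (-19 - 5*C^(3/2)) = -15 - 5*C^(3/2))
b = -13 + 120*I*√3 (b = 2 + (-15 - (-120)*I*√3) = 2 + (-15 + 120*I*√3) = -13 + 120*I*√3 ≈ -13.0 + 207.85*I)
-84*b = -84*(-13 + 120*I*√3) = 1092 - 10080*I*√3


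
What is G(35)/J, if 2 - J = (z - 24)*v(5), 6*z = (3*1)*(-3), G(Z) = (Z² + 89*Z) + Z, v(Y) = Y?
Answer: 1250/37 ≈ 33.784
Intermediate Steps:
G(Z) = Z² + 90*Z
z = -3/2 (z = ((3*1)*(-3))/6 = (3*(-3))/6 = (⅙)*(-9) = -3/2 ≈ -1.5000)
J = 259/2 (J = 2 - (-3/2 - 24)*5 = 2 - (-51)*5/2 = 2 - 1*(-255/2) = 2 + 255/2 = 259/2 ≈ 129.50)
G(35)/J = (35*(90 + 35))/(259/2) = (35*125)*(2/259) = 4375*(2/259) = 1250/37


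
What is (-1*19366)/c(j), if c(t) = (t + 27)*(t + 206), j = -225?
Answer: -9683/1881 ≈ -5.1478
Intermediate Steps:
c(t) = (27 + t)*(206 + t)
(-1*19366)/c(j) = (-1*19366)/(5562 + (-225)**2 + 233*(-225)) = -19366/(5562 + 50625 - 52425) = -19366/3762 = -19366*1/3762 = -9683/1881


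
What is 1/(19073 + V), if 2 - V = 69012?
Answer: -1/49937 ≈ -2.0025e-5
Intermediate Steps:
V = -69010 (V = 2 - 1*69012 = 2 - 69012 = -69010)
1/(19073 + V) = 1/(19073 - 69010) = 1/(-49937) = -1/49937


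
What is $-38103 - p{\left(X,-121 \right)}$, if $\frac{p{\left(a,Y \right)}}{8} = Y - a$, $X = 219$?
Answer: $-35383$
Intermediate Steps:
$p{\left(a,Y \right)} = - 8 a + 8 Y$ ($p{\left(a,Y \right)} = 8 \left(Y - a\right) = - 8 a + 8 Y$)
$-38103 - p{\left(X,-121 \right)} = -38103 - \left(\left(-8\right) 219 + 8 \left(-121\right)\right) = -38103 - \left(-1752 - 968\right) = -38103 - -2720 = -38103 + 2720 = -35383$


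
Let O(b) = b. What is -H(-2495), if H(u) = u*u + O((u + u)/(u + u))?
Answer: -6225026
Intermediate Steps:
H(u) = 1 + u² (H(u) = u*u + (u + u)/(u + u) = u² + (2*u)/((2*u)) = u² + (2*u)*(1/(2*u)) = u² + 1 = 1 + u²)
-H(-2495) = -(1 + (-2495)²) = -(1 + 6225025) = -1*6225026 = -6225026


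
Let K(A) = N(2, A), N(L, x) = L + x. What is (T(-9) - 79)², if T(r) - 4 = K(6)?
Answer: 4489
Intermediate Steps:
K(A) = 2 + A
T(r) = 12 (T(r) = 4 + (2 + 6) = 4 + 8 = 12)
(T(-9) - 79)² = (12 - 79)² = (-67)² = 4489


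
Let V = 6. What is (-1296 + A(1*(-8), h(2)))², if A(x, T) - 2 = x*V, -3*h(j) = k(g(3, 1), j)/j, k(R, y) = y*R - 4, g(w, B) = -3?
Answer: 1800964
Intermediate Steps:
k(R, y) = -4 + R*y (k(R, y) = R*y - 4 = -4 + R*y)
h(j) = -(-4 - 3*j)/(3*j)
A(x, T) = 2 + 6*x (A(x, T) = 2 + x*6 = 2 + 6*x)
(-1296 + A(1*(-8), h(2)))² = (-1296 + (2 + 6*(1*(-8))))² = (-1296 + (2 + 6*(-8)))² = (-1296 + (2 - 48))² = (-1296 - 46)² = (-1342)² = 1800964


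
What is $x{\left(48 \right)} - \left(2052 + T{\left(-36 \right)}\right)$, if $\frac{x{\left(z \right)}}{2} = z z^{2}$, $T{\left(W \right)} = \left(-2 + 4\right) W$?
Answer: $219204$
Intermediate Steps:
$T{\left(W \right)} = 2 W$
$x{\left(z \right)} = 2 z^{3}$ ($x{\left(z \right)} = 2 z z^{2} = 2 z^{3}$)
$x{\left(48 \right)} - \left(2052 + T{\left(-36 \right)}\right) = 2 \cdot 48^{3} - \left(2052 + 2 \left(-36\right)\right) = 2 \cdot 110592 - 1980 = 221184 + \left(-2052 + 72\right) = 221184 - 1980 = 219204$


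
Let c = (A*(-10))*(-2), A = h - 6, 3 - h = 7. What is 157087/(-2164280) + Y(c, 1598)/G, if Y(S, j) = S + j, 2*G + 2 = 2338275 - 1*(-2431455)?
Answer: -23225341733/322594591120 ≈ -0.071995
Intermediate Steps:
h = -4 (h = 3 - 1*7 = 3 - 7 = -4)
G = 2384864 (G = -1 + (2338275 - 1*(-2431455))/2 = -1 + (2338275 + 2431455)/2 = -1 + (1/2)*4769730 = -1 + 2384865 = 2384864)
A = -10 (A = -4 - 6 = -10)
c = -200 (c = -10*(-10)*(-2) = 100*(-2) = -200)
157087/(-2164280) + Y(c, 1598)/G = 157087/(-2164280) + (-200 + 1598)/2384864 = 157087*(-1/2164280) + 1398*(1/2384864) = -157087/2164280 + 699/1192432 = -23225341733/322594591120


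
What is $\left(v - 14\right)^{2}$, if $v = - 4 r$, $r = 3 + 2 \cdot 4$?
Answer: $3364$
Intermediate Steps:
$r = 11$ ($r = 3 + 8 = 11$)
$v = -44$ ($v = \left(-4\right) 11 = -44$)
$\left(v - 14\right)^{2} = \left(-44 - 14\right)^{2} = \left(-58\right)^{2} = 3364$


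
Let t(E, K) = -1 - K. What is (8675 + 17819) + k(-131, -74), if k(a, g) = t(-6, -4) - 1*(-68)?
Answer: 26565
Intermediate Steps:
k(a, g) = 71 (k(a, g) = (-1 - 1*(-4)) - 1*(-68) = (-1 + 4) + 68 = 3 + 68 = 71)
(8675 + 17819) + k(-131, -74) = (8675 + 17819) + 71 = 26494 + 71 = 26565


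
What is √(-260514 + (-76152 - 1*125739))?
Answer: I*√462405 ≈ 680.0*I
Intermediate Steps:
√(-260514 + (-76152 - 1*125739)) = √(-260514 + (-76152 - 125739)) = √(-260514 - 201891) = √(-462405) = I*√462405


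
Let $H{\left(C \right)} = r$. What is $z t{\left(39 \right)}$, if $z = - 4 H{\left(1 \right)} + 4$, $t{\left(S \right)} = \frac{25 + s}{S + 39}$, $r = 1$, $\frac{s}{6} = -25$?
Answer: $0$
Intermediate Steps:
$s = -150$ ($s = 6 \left(-25\right) = -150$)
$t{\left(S \right)} = - \frac{125}{39 + S}$ ($t{\left(S \right)} = \frac{25 - 150}{S + 39} = - \frac{125}{39 + S}$)
$H{\left(C \right)} = 1$
$z = 0$ ($z = \left(-4\right) 1 + 4 = -4 + 4 = 0$)
$z t{\left(39 \right)} = 0 \left(- \frac{125}{39 + 39}\right) = 0 \left(- \frac{125}{78}\right) = 0$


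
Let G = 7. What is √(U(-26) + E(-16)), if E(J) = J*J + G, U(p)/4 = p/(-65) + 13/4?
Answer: 2*√1735/5 ≈ 16.661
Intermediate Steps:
U(p) = 13 - 4*p/65 (U(p) = 4*(p/(-65) + 13/4) = 4*(p*(-1/65) + 13*(¼)) = 4*(-p/65 + 13/4) = 4*(13/4 - p/65) = 13 - 4*p/65)
E(J) = 7 + J² (E(J) = J*J + 7 = J² + 7 = 7 + J²)
√(U(-26) + E(-16)) = √((13 - 4/65*(-26)) + (7 + (-16)²)) = √((13 + 8/5) + (7 + 256)) = √(73/5 + 263) = √(1388/5) = 2*√1735/5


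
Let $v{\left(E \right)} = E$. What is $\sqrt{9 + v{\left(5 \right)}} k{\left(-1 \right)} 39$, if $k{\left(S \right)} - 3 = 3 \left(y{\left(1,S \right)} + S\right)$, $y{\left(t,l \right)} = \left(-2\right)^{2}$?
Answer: $468 \sqrt{14} \approx 1751.1$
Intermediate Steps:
$y{\left(t,l \right)} = 4$
$k{\left(S \right)} = 15 + 3 S$ ($k{\left(S \right)} = 3 + 3 \left(4 + S\right) = 3 + \left(12 + 3 S\right) = 15 + 3 S$)
$\sqrt{9 + v{\left(5 \right)}} k{\left(-1 \right)} 39 = \sqrt{9 + 5} \left(15 + 3 \left(-1\right)\right) 39 = \sqrt{14} \left(15 - 3\right) 39 = \sqrt{14} \cdot 12 \cdot 39 = 12 \sqrt{14} \cdot 39 = 468 \sqrt{14}$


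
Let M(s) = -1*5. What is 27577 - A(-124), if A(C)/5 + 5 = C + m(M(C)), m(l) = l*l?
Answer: 28097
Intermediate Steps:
M(s) = -5
m(l) = l²
A(C) = 100 + 5*C (A(C) = -25 + 5*(C + (-5)²) = -25 + 5*(C + 25) = -25 + 5*(25 + C) = -25 + (125 + 5*C) = 100 + 5*C)
27577 - A(-124) = 27577 - (100 + 5*(-124)) = 27577 - (100 - 620) = 27577 - 1*(-520) = 27577 + 520 = 28097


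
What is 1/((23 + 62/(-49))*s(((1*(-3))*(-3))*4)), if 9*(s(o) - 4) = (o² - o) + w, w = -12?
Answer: 49/151940 ≈ 0.00032250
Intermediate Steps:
s(o) = 8/3 - o/9 + o²/9 (s(o) = 4 + ((o² - o) - 12)/9 = 4 + (-12 + o² - o)/9 = 4 + (-4/3 - o/9 + o²/9) = 8/3 - o/9 + o²/9)
1/((23 + 62/(-49))*s(((1*(-3))*(-3))*4)) = 1/((23 + 62/(-49))*(8/3 - (1*(-3))*(-3)*4/9 + (((1*(-3))*(-3))*4)²/9)) = 1/((23 + 62*(-1/49))*(8/3 - (-3*(-3))*4/9 + (-3*(-3)*4)²/9)) = 1/((23 - 62/49)*(8/3 - 4 + (9*4)²/9)) = 1/(1065*(8/3 - ⅑*36 + (⅑)*36²)/49) = 1/(1065*(8/3 - 4 + (⅑)*1296)/49) = 1/(1065*(8/3 - 4 + 144)/49) = 1/((1065/49)*(428/3)) = 1/(151940/49) = 49/151940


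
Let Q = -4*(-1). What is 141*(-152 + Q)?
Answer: -20868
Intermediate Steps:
Q = 4
141*(-152 + Q) = 141*(-152 + 4) = 141*(-148) = -20868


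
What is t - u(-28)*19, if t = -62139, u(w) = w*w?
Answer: -77035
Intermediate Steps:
u(w) = w²
t - u(-28)*19 = -62139 - (-28)²*19 = -62139 - 784*19 = -62139 - 1*14896 = -62139 - 14896 = -77035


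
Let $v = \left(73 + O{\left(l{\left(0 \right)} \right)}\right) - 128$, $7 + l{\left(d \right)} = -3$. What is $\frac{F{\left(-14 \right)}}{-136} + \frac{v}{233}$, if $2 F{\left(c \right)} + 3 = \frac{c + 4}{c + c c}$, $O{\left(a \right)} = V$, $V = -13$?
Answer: $- \frac{809181}{2883608} \approx -0.28061$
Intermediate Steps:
$l{\left(d \right)} = -10$ ($l{\left(d \right)} = -7 - 3 = -10$)
$O{\left(a \right)} = -13$
$F{\left(c \right)} = - \frac{3}{2} + \frac{4 + c}{2 \left(c + c^{2}\right)}$ ($F{\left(c \right)} = - \frac{3}{2} + \frac{\left(c + 4\right) \frac{1}{c + c c}}{2} = - \frac{3}{2} + \frac{\left(4 + c\right) \frac{1}{c + c^{2}}}{2} = - \frac{3}{2} + \frac{\frac{1}{c + c^{2}} \left(4 + c\right)}{2} = - \frac{3}{2} + \frac{4 + c}{2 \left(c + c^{2}\right)}$)
$v = -68$ ($v = \left(73 - 13\right) - 128 = 60 - 128 = -68$)
$\frac{F{\left(-14 \right)}}{-136} + \frac{v}{233} = \frac{\frac{1}{-14} \frac{1}{1 - 14} \left(2 - -14 - \frac{3 \left(-14\right)^{2}}{2}\right)}{-136} - \frac{68}{233} = - \frac{2 + 14 - 294}{14 \left(-13\right)} \left(- \frac{1}{136}\right) - \frac{68}{233} = \left(- \frac{1}{14}\right) \left(- \frac{1}{13}\right) \left(2 + 14 - 294\right) \left(- \frac{1}{136}\right) - \frac{68}{233} = \left(- \frac{1}{14}\right) \left(- \frac{1}{13}\right) \left(-278\right) \left(- \frac{1}{136}\right) - \frac{68}{233} = \left(- \frac{139}{91}\right) \left(- \frac{1}{136}\right) - \frac{68}{233} = \frac{139}{12376} - \frac{68}{233} = - \frac{809181}{2883608}$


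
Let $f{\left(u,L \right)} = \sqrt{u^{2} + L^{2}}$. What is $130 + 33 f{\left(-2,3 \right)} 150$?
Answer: $130 + 4950 \sqrt{13} \approx 17977.0$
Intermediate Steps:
$f{\left(u,L \right)} = \sqrt{L^{2} + u^{2}}$
$130 + 33 f{\left(-2,3 \right)} 150 = 130 + 33 \sqrt{3^{2} + \left(-2\right)^{2}} \cdot 150 = 130 + 33 \sqrt{9 + 4} \cdot 150 = 130 + 33 \sqrt{13} \cdot 150 = 130 + 4950 \sqrt{13}$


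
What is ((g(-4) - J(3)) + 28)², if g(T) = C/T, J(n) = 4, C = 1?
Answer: 9025/16 ≈ 564.06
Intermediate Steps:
g(T) = 1/T
((g(-4) - J(3)) + 28)² = ((1/(-4) - 1*4) + 28)² = ((-¼ - 4) + 28)² = (-17/4 + 28)² = (95/4)² = 9025/16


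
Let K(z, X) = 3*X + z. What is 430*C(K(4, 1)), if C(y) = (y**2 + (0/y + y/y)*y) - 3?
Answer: 22790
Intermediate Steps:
K(z, X) = z + 3*X
C(y) = -3 + y + y**2 (C(y) = (y**2 + (0 + 1)*y) - 3 = (y**2 + 1*y) - 3 = (y**2 + y) - 3 = (y + y**2) - 3 = -3 + y + y**2)
430*C(K(4, 1)) = 430*(-3 + (4 + 3*1) + (4 + 3*1)**2) = 430*(-3 + (4 + 3) + (4 + 3)**2) = 430*(-3 + 7 + 7**2) = 430*(-3 + 7 + 49) = 430*53 = 22790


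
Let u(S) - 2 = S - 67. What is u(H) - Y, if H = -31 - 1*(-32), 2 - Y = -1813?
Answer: -1879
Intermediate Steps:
Y = 1815 (Y = 2 - 1*(-1813) = 2 + 1813 = 1815)
H = 1 (H = -31 + 32 = 1)
u(S) = -65 + S (u(S) = 2 + (S - 67) = 2 + (-67 + S) = -65 + S)
u(H) - Y = (-65 + 1) - 1*1815 = -64 - 1815 = -1879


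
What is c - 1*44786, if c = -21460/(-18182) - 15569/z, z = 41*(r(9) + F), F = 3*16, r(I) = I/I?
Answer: -818083378943/18263819 ≈ -44793.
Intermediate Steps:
r(I) = 1
F = 48
z = 2009 (z = 41*(1 + 48) = 41*49 = 2009)
c = -119981209/18263819 (c = -21460/(-18182) - 15569/2009 = -21460*(-1/18182) - 15569*1/2009 = 10730/9091 - 15569/2009 = -119981209/18263819 ≈ -6.5693)
c - 1*44786 = -119981209/18263819 - 1*44786 = -119981209/18263819 - 44786 = -818083378943/18263819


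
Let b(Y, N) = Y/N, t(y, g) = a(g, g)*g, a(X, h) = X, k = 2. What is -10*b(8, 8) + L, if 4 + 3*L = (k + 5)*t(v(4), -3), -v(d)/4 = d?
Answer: 29/3 ≈ 9.6667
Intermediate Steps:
v(d) = -4*d
t(y, g) = g² (t(y, g) = g*g = g²)
L = 59/3 (L = -4/3 + ((2 + 5)*(-3)²)/3 = -4/3 + (7*9)/3 = -4/3 + (⅓)*63 = -4/3 + 21 = 59/3 ≈ 19.667)
-10*b(8, 8) + L = -80/8 + 59/3 = -10*1 + 59/3 = -10 + 59/3 = 29/3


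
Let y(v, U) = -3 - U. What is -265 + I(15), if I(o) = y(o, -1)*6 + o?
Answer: -262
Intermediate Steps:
I(o) = -12 + o (I(o) = (-3 - 1*(-1))*6 + o = (-3 + 1)*6 + o = -2*6 + o = -12 + o)
-265 + I(15) = -265 + (-12 + 15) = -265 + 3 = -262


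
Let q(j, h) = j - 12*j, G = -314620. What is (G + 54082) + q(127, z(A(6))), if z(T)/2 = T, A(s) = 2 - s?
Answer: -261935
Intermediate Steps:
z(T) = 2*T
q(j, h) = -11*j
(G + 54082) + q(127, z(A(6))) = (-314620 + 54082) - 11*127 = -260538 - 1397 = -261935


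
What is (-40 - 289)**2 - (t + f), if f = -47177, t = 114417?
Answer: 41001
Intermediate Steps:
(-40 - 289)**2 - (t + f) = (-40 - 289)**2 - (114417 - 47177) = (-329)**2 - 1*67240 = 108241 - 67240 = 41001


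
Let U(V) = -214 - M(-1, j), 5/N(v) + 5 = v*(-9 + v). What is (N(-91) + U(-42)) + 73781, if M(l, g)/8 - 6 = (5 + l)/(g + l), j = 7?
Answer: 401164082/5457 ≈ 73514.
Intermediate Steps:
N(v) = 5/(-5 + v*(-9 + v))
M(l, g) = 48 + 8*(5 + l)/(g + l) (M(l, g) = 48 + 8*((5 + l)/(g + l)) = 48 + 8*(5 + l)/(g + l))
U(V) = -802/3 (U(V) = -214 - 8*(5 + 6*7 + 7*(-1))/(7 - 1) = -214 - 8*(5 + 42 - 7)/6 = -214 - 8*40/6 = -214 - 1*160/3 = -214 - 160/3 = -802/3)
(N(-91) + U(-42)) + 73781 = (5/(-5 + (-91)**2 - 9*(-91)) - 802/3) + 73781 = (5/(-5 + 8281 + 819) - 802/3) + 73781 = (5/9095 - 802/3) + 73781 = (5*(1/9095) - 802/3) + 73781 = (1/1819 - 802/3) + 73781 = -1458835/5457 + 73781 = 401164082/5457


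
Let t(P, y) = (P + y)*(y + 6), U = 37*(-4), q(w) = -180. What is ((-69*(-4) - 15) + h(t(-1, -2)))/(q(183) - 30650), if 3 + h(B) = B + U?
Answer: -49/15415 ≈ -0.0031787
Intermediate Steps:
U = -148
t(P, y) = (6 + y)*(P + y) (t(P, y) = (P + y)*(6 + y) = (6 + y)*(P + y))
h(B) = -151 + B (h(B) = -3 + (B - 148) = -3 + (-148 + B) = -151 + B)
((-69*(-4) - 15) + h(t(-1, -2)))/(q(183) - 30650) = ((-69*(-4) - 15) + (-151 + ((-2)² + 6*(-1) + 6*(-2) - 1*(-2))))/(-180 - 30650) = ((276 - 15) + (-151 + (4 - 6 - 12 + 2)))/(-30830) = (261 + (-151 - 12))*(-1/30830) = (261 - 163)*(-1/30830) = 98*(-1/30830) = -49/15415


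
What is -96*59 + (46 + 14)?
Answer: -5604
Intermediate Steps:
-96*59 + (46 + 14) = -5664 + 60 = -5604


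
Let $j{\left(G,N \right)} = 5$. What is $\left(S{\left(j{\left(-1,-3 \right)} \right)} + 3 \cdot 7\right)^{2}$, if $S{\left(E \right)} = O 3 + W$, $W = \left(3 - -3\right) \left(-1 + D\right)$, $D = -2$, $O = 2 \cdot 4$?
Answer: $729$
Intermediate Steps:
$O = 8$
$W = -18$ ($W = \left(3 - -3\right) \left(-1 - 2\right) = \left(3 + 3\right) \left(-3\right) = 6 \left(-3\right) = -18$)
$S{\left(E \right)} = 6$ ($S{\left(E \right)} = 8 \cdot 3 - 18 = 24 - 18 = 6$)
$\left(S{\left(j{\left(-1,-3 \right)} \right)} + 3 \cdot 7\right)^{2} = \left(6 + 3 \cdot 7\right)^{2} = \left(6 + 21\right)^{2} = 27^{2} = 729$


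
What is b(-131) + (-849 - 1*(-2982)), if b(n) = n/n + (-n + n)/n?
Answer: 2134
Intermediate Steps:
b(n) = 1 (b(n) = 1 + 0/n = 1 + 0 = 1)
b(-131) + (-849 - 1*(-2982)) = 1 + (-849 - 1*(-2982)) = 1 + (-849 + 2982) = 1 + 2133 = 2134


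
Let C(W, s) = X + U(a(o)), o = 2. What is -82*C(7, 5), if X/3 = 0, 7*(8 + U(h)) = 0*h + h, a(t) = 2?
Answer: 4428/7 ≈ 632.57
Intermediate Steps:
U(h) = -8 + h/7 (U(h) = -8 + (0*h + h)/7 = -8 + (0 + h)/7 = -8 + h/7)
X = 0 (X = 3*0 = 0)
C(W, s) = -54/7 (C(W, s) = 0 + (-8 + (⅐)*2) = 0 + (-8 + 2/7) = 0 - 54/7 = -54/7)
-82*C(7, 5) = -82*(-54/7) = 4428/7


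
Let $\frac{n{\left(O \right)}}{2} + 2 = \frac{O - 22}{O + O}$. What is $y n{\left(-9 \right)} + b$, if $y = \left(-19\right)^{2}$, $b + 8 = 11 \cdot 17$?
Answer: $- \frac{194}{9} \approx -21.556$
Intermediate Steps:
$n{\left(O \right)} = -4 + \frac{-22 + O}{O}$ ($n{\left(O \right)} = -4 + 2 \frac{O - 22}{O + O} = -4 + 2 \frac{-22 + O}{2 O} = -4 + \frac{-22 + O}{O}$)
$b = 179$ ($b = -8 + 11 \cdot 17 = -8 + 187 = 179$)
$y = 361$
$y n{\left(-9 \right)} + b = 361 \left(-3 - \frac{22}{-9}\right) + 179 = 361 \left(-3 - - \frac{22}{9}\right) + 179 = 361 \left(-3 + \frac{22}{9}\right) + 179 = 361 \left(- \frac{5}{9}\right) + 179 = - \frac{1805}{9} + 179 = - \frac{194}{9}$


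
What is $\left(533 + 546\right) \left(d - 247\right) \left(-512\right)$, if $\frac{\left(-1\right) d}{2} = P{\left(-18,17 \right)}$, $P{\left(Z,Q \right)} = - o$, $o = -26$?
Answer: $165181952$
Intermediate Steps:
$P{\left(Z,Q \right)} = 26$ ($P{\left(Z,Q \right)} = \left(-1\right) \left(-26\right) = 26$)
$d = -52$ ($d = \left(-2\right) 26 = -52$)
$\left(533 + 546\right) \left(d - 247\right) \left(-512\right) = \left(533 + 546\right) \left(-52 - 247\right) \left(-512\right) = 1079 \left(-299\right) \left(-512\right) = \left(-322621\right) \left(-512\right) = 165181952$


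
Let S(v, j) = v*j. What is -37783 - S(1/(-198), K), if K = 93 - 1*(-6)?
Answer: -75565/2 ≈ -37783.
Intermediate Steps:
K = 99 (K = 93 + 6 = 99)
S(v, j) = j*v
-37783 - S(1/(-198), K) = -37783 - 99/(-198) = -37783 - 99*(-1)/198 = -37783 - 1*(-½) = -37783 + ½ = -75565/2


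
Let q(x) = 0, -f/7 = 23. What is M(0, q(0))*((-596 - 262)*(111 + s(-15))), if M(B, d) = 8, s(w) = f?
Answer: 343200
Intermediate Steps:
f = -161 (f = -7*23 = -161)
s(w) = -161
M(0, q(0))*((-596 - 262)*(111 + s(-15))) = 8*((-596 - 262)*(111 - 161)) = 8*(-858*(-50)) = 8*42900 = 343200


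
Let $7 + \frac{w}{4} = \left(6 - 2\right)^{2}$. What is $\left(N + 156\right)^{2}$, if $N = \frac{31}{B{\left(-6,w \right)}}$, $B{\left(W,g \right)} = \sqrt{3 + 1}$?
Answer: $\frac{117649}{4} \approx 29412.0$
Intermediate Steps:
$w = 36$ ($w = -28 + 4 \left(6 - 2\right)^{2} = -28 + 4 \cdot 4^{2} = -28 + 4 \cdot 16 = -28 + 64 = 36$)
$B{\left(W,g \right)} = 2$ ($B{\left(W,g \right)} = \sqrt{4} = 2$)
$N = \frac{31}{2} \approx 15.5$
$\left(N + 156\right)^{2} = \left(\frac{31}{2} + 156\right)^{2} = \left(\frac{343}{2}\right)^{2} = \frac{117649}{4}$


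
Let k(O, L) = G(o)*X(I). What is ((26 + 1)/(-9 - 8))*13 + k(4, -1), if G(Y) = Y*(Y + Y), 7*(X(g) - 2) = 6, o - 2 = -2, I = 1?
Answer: -351/17 ≈ -20.647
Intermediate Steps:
o = 0 (o = 2 - 2 = 0)
X(g) = 20/7 (X(g) = 2 + (⅐)*6 = 2 + 6/7 = 20/7)
G(Y) = 2*Y² (G(Y) = Y*(2*Y) = 2*Y²)
k(O, L) = 0 (k(O, L) = (2*0²)*(20/7) = (2*0)*(20/7) = 0*(20/7) = 0)
((26 + 1)/(-9 - 8))*13 + k(4, -1) = ((26 + 1)/(-9 - 8))*13 + 0 = (27/(-17))*13 + 0 = (27*(-1/17))*13 + 0 = -27/17*13 + 0 = -351/17 + 0 = -351/17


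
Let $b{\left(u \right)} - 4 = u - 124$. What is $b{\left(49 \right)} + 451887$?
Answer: $451816$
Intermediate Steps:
$b{\left(u \right)} = -120 + u$ ($b{\left(u \right)} = 4 + \left(u - 124\right) = 4 + \left(-124 + u\right) = -120 + u$)
$b{\left(49 \right)} + 451887 = \left(-120 + 49\right) + 451887 = -71 + 451887 = 451816$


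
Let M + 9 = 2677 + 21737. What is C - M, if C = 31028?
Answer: 6623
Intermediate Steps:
M = 24405 (M = -9 + (2677 + 21737) = -9 + 24414 = 24405)
C - M = 31028 - 1*24405 = 31028 - 24405 = 6623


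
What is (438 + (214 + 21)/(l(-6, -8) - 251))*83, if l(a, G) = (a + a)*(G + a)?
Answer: 36119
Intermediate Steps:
l(a, G) = 2*a*(G + a) (l(a, G) = (2*a)*(G + a) = 2*a*(G + a))
(438 + (214 + 21)/(l(-6, -8) - 251))*83 = (438 + (214 + 21)/(2*(-6)*(-8 - 6) - 251))*83 = (438 + 235/(2*(-6)*(-14) - 251))*83 = (438 + 235/(168 - 251))*83 = (438 + 235/(-83))*83 = (438 + 235*(-1/83))*83 = (438 - 235/83)*83 = (36119/83)*83 = 36119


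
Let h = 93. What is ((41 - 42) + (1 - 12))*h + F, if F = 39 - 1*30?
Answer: -1107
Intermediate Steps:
F = 9 (F = 39 - 30 = 9)
((41 - 42) + (1 - 12))*h + F = ((41 - 42) + (1 - 12))*93 + 9 = (-1 - 11)*93 + 9 = -12*93 + 9 = -1116 + 9 = -1107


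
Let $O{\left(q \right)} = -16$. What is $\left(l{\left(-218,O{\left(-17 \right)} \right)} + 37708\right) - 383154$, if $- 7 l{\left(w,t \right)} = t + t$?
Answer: $- \frac{2418090}{7} \approx -3.4544 \cdot 10^{5}$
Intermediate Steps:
$l{\left(w,t \right)} = - \frac{2 t}{7}$ ($l{\left(w,t \right)} = - \frac{t + t}{7} = - \frac{2 t}{7}$)
$\left(l{\left(-218,O{\left(-17 \right)} \right)} + 37708\right) - 383154 = \left(\left(- \frac{2}{7}\right) \left(-16\right) + 37708\right) - 383154 = \left(\frac{32}{7} + 37708\right) - 383154 = \frac{263988}{7} - 383154 = - \frac{2418090}{7}$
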